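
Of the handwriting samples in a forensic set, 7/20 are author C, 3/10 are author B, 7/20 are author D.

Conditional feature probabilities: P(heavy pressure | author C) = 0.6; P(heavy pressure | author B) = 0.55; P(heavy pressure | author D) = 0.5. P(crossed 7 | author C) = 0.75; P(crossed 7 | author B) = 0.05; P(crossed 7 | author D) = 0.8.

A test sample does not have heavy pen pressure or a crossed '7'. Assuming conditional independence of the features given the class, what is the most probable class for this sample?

author C: 0.35 × (1−0.6) × (1−0.75) = 0.035
author B: 0.3 × (1−0.55) × (1−0.05) = 0.12825
author D: 0.35 × (1−0.5) × (1−0.8) = 0.035
Highest score → author B.

author B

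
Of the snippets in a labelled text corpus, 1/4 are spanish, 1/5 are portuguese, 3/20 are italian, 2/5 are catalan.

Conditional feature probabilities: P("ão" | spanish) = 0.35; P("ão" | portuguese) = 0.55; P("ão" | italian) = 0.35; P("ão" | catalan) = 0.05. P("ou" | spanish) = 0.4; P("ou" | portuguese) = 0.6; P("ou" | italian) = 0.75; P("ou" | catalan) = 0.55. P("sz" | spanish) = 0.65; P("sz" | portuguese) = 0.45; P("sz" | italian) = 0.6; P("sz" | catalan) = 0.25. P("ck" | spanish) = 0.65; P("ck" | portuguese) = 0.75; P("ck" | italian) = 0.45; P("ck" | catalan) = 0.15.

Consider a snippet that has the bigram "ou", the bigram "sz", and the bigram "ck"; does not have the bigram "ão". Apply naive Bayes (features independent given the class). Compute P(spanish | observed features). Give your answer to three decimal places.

0.375

spanish: 0.25 × (1−0.35) × 0.4 × 0.65 × 0.65 = 0.0274625
portuguese: 0.2 × (1−0.55) × 0.6 × 0.45 × 0.75 = 0.018225
italian: 0.15 × (1−0.35) × 0.75 × 0.6 × 0.45 = 0.01974375
catalan: 0.4 × (1−0.05) × 0.55 × 0.25 × 0.15 = 0.0078375
P(spanish | x) = 0.0274625 / 0.07326875 ≈ 0.375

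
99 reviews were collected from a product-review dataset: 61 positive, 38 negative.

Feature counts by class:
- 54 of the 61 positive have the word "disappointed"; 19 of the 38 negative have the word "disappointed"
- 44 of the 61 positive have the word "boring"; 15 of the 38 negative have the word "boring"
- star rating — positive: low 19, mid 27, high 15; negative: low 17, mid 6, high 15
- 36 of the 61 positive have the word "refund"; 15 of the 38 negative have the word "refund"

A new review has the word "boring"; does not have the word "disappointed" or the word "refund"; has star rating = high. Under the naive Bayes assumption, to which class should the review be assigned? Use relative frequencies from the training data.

positive: (61/99) × (7/61) × (44/61) × (15/61) × (25/61) ≈ 0.00513993
negative: (38/99) × (19/38) × (15/38) × (15/38) × (23/38) ≈ 0.0181
Highest score → negative.

negative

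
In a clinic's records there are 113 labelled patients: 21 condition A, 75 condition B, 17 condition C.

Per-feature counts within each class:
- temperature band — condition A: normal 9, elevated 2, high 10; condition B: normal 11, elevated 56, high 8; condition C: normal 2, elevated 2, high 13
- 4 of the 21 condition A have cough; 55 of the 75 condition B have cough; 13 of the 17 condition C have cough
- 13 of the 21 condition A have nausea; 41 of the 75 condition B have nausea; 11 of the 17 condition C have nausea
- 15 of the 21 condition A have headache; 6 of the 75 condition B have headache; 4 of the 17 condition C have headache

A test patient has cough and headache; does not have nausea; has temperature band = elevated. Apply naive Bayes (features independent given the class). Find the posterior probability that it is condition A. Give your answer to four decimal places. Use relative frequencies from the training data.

condition A: (21/113) × (2/21) × (4/21) × (8/21) × (15/21) ≈ 0.00091735
condition B: (75/113) × (56/75) × (55/75) × (34/75) × (6/75) ≈ 0.0131801
condition C: (17/113) × (2/17) × (13/17) × (6/17) × (4/17) ≈ 0.00112398
P(condition A | x) = 0.00091735 / 0.01522143 ≈ 0.0603

0.0603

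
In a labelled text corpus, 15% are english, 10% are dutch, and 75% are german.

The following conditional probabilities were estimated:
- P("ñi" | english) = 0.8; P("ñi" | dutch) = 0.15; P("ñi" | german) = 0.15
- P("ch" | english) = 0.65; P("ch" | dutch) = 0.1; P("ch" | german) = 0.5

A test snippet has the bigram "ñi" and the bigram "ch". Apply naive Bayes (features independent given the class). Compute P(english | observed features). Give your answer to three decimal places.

english: 0.15 × 0.8 × 0.65 = 0.078
dutch: 0.1 × 0.15 × 0.1 = 0.0015
german: 0.75 × 0.15 × 0.5 = 0.05625
P(english | x) = 0.078 / 0.13575 ≈ 0.575

0.575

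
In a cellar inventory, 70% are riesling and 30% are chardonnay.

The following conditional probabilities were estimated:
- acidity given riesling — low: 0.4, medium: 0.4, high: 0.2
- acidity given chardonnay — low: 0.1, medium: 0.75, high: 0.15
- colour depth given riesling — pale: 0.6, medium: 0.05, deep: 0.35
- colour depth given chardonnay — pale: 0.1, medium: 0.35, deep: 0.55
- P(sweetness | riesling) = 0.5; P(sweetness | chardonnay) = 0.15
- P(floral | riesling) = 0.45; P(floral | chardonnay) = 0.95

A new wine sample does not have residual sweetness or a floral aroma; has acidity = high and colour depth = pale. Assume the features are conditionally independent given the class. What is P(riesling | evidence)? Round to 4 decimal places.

0.9918

riesling: 0.7 × 0.2 × 0.6 × (1−0.5) × (1−0.45) = 0.0231
chardonnay: 0.3 × 0.15 × 0.1 × (1−0.15) × (1−0.95) = 0.00019125
P(riesling | x) = 0.0231 / 0.02329125 ≈ 0.9918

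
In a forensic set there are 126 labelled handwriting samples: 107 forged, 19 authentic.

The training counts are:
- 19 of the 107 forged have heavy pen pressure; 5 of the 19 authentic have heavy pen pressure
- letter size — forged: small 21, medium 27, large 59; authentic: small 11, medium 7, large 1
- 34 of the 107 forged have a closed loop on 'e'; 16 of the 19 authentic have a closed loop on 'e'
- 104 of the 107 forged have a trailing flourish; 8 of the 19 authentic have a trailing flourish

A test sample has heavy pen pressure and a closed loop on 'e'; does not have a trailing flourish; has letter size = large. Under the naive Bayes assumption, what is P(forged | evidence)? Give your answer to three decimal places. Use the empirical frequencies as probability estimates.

forged: (107/126) × (19/107) × (59/107) × (34/107) × (3/107) ≈ 0.000740771
authentic: (19/126) × (5/19) × (1/19) × (16/19) × (11/19) ≈ 0.00101824
P(forged | x) = 0.000740771 / 0.001759011 ≈ 0.421

0.421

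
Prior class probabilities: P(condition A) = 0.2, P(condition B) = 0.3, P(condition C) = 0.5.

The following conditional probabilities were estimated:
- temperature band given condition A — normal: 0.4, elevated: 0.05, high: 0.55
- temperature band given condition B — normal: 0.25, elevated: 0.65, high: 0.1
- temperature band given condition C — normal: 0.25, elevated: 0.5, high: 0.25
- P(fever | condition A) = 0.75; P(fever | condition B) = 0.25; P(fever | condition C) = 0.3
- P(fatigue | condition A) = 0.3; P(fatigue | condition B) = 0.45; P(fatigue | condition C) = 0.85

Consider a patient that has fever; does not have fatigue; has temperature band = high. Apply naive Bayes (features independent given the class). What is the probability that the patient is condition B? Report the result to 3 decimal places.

0.061

condition A: 0.2 × 0.55 × 0.75 × (1−0.3) = 0.05775
condition B: 0.3 × 0.1 × 0.25 × (1−0.45) = 0.004125
condition C: 0.5 × 0.25 × 0.3 × (1−0.85) = 0.005625
P(condition B | x) = 0.004125 / 0.0675 ≈ 0.061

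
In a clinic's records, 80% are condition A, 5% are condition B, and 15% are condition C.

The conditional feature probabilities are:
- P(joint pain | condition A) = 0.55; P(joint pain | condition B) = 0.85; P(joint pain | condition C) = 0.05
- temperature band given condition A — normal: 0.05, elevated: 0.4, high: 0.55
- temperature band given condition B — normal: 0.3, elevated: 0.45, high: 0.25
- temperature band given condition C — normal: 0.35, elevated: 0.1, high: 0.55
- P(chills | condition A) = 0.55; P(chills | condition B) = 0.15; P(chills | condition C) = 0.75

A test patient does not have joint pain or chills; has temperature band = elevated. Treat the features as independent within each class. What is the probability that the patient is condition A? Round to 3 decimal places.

0.910

condition A: 0.8 × (1−0.55) × 0.4 × (1−0.55) = 0.0648
condition B: 0.05 × (1−0.85) × 0.45 × (1−0.15) = 0.00286875
condition C: 0.15 × (1−0.05) × 0.1 × (1−0.75) = 0.0035625
P(condition A | x) = 0.0648 / 0.07123125 ≈ 0.910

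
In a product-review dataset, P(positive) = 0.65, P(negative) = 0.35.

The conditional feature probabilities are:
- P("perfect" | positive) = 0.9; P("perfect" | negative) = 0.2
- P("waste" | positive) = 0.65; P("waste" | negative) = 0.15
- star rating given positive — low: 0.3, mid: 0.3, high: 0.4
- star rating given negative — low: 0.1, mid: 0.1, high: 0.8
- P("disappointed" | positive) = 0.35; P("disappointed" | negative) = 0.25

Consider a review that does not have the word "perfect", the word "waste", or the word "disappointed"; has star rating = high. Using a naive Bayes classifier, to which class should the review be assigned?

positive: 0.65 × (1−0.9) × (1−0.65) × 0.4 × (1−0.35) = 0.005915
negative: 0.35 × (1−0.2) × (1−0.15) × 0.8 × (1−0.25) = 0.1428
Highest score → negative.

negative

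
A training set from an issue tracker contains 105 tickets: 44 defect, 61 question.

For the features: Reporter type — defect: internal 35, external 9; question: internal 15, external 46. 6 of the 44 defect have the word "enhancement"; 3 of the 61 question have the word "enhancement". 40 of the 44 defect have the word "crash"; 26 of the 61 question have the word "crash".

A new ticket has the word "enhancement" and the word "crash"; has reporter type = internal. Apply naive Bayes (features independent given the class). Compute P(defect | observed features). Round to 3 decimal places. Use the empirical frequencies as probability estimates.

defect: (44/105) × (35/44) × (6/44) × (40/44) ≈ 0.0413223
question: (61/105) × (15/61) × (3/61) × (26/61) ≈ 0.00299459
P(defect | x) = 0.0413223 / 0.04431689 ≈ 0.932

0.932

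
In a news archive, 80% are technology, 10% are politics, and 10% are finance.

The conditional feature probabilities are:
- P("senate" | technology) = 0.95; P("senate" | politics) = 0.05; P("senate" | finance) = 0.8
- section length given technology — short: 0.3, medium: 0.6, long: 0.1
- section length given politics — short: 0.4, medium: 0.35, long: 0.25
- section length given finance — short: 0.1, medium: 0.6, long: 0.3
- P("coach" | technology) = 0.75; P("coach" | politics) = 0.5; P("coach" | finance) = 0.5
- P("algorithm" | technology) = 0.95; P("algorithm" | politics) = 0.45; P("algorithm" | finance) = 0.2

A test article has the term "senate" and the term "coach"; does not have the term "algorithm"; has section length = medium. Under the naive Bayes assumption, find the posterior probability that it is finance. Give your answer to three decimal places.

technology: 0.8 × 0.95 × 0.6 × 0.75 × (1−0.95) = 0.0171
politics: 0.1 × 0.05 × 0.35 × 0.5 × (1−0.45) = 0.00048125
finance: 0.1 × 0.8 × 0.6 × 0.5 × (1−0.2) = 0.0192
P(finance | x) = 0.0192 / 0.03678125 ≈ 0.522

0.522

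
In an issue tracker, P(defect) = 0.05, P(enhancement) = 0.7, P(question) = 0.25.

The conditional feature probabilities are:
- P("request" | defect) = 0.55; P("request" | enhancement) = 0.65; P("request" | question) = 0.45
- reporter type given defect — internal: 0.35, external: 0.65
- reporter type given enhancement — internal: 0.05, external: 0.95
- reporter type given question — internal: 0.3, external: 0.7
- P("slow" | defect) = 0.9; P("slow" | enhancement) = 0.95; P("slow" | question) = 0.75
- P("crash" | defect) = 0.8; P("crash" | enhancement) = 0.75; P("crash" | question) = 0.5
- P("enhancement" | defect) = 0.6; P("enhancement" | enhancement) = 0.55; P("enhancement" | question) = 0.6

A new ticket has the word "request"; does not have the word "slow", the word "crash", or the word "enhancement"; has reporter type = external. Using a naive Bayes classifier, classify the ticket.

defect: 0.05 × 0.55 × 0.65 × (1−0.9) × (1−0.8) × (1−0.6) = 0.000143
enhancement: 0.7 × 0.65 × 0.95 × (1−0.95) × (1−0.75) × (1−0.55) = 0.00243140625
question: 0.25 × 0.45 × 0.7 × (1−0.75) × (1−0.5) × (1−0.6) = 0.0039375
Highest score → question.

question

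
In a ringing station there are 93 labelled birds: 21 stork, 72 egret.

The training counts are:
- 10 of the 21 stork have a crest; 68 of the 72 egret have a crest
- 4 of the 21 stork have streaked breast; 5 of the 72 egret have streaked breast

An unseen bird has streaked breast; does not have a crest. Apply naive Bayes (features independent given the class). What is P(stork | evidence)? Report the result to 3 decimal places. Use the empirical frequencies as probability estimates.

stork: (21/93) × (11/21) × (4/21) ≈ 0.0225294
egret: (72/93) × (4/72) × (5/72) ≈ 0.00298686
P(stork | x) = 0.0225294 / 0.02551626 ≈ 0.883

0.883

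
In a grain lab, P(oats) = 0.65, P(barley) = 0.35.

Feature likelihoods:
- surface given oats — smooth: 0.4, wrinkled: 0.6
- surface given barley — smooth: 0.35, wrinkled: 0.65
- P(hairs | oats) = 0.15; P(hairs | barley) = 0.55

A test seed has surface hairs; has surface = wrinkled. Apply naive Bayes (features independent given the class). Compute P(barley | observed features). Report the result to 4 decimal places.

oats: 0.65 × 0.6 × 0.15 = 0.0585
barley: 0.35 × 0.65 × 0.55 = 0.125125
P(barley | x) = 0.125125 / 0.183625 ≈ 0.6814

0.6814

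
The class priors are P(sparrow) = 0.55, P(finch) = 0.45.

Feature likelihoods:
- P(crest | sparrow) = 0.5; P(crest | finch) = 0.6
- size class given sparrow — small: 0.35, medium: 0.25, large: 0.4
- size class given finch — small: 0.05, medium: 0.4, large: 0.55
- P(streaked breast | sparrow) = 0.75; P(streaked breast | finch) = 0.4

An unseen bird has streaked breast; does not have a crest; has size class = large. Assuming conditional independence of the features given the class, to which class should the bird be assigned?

sparrow

sparrow: 0.55 × (1−0.5) × 0.4 × 0.75 = 0.0825
finch: 0.45 × (1−0.6) × 0.55 × 0.4 = 0.0396
Highest score → sparrow.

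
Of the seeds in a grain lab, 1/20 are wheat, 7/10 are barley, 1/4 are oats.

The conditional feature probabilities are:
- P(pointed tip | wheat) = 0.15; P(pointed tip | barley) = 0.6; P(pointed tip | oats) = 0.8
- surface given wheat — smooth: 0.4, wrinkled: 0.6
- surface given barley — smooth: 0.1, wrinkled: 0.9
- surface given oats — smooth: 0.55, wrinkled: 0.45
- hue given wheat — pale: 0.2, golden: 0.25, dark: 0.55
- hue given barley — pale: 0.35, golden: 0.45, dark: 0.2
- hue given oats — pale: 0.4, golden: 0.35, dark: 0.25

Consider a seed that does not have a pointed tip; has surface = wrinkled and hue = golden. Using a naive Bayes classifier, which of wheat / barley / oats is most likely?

wheat: 0.05 × (1−0.15) × 0.6 × 0.25 = 0.006375
barley: 0.7 × (1−0.6) × 0.9 × 0.45 = 0.1134
oats: 0.25 × (1−0.8) × 0.45 × 0.35 = 0.007875
Highest score → barley.

barley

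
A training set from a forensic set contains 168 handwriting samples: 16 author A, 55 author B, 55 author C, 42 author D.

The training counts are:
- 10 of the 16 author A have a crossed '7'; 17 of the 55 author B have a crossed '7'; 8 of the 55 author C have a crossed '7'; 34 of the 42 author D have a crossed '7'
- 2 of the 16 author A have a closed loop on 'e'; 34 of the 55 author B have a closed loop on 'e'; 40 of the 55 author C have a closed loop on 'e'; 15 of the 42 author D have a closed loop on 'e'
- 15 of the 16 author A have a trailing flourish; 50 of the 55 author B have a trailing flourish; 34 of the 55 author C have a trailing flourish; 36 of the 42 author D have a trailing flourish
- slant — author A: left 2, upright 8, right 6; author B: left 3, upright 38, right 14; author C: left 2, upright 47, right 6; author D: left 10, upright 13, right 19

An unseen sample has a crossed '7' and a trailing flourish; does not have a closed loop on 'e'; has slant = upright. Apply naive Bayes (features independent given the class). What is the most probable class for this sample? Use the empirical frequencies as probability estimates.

author D

author A: (16/168) × (10/16) × (14/16) × (15/16) × (8/16) = 0.0244140625
author B: (55/168) × (17/55) × (21/55) × (50/55) × (38/55) ≈ 0.0242675
author C: (55/168) × (8/55) × (15/55) × (34/55) × (47/55) ≈ 0.00686058
author D: (42/168) × (34/42) × (27/42) × (36/42) × (13/42) ≈ 0.0345169
Highest score → author D.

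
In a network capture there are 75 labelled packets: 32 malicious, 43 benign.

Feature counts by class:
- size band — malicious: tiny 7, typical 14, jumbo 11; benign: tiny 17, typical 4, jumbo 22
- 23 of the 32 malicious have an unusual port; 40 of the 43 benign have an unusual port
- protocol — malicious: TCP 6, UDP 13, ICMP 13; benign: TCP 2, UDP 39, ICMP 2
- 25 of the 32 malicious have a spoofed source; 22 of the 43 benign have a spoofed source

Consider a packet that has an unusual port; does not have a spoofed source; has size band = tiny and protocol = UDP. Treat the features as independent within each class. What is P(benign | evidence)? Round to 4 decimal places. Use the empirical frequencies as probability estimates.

0.9400

malicious: (32/75) × (7/32) × (23/32) × (13/32) × (7/32) ≈ 0.00596151
benign: (43/75) × (17/43) × (40/43) × (39/43) × (21/43) ≈ 0.0933956
P(benign | x) = 0.0933956 / 0.09935711 ≈ 0.9400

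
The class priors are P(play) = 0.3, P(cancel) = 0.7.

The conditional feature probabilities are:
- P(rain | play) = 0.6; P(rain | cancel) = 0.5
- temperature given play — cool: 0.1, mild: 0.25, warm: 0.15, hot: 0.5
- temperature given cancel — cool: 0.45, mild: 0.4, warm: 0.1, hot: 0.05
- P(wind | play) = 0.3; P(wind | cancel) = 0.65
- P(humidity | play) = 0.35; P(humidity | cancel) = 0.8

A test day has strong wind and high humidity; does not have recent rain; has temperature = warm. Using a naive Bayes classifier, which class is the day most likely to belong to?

cancel

play: 0.3 × (1−0.6) × 0.15 × 0.3 × 0.35 = 0.00189
cancel: 0.7 × (1−0.5) × 0.1 × 0.65 × 0.8 = 0.0182
Highest score → cancel.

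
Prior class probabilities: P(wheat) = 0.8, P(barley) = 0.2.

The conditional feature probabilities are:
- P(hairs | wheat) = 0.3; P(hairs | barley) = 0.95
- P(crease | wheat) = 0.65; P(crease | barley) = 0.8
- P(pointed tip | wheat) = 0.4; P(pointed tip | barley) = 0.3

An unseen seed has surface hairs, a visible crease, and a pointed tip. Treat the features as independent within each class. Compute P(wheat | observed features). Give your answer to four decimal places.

0.5778

wheat: 0.8 × 0.3 × 0.65 × 0.4 = 0.0624
barley: 0.2 × 0.95 × 0.8 × 0.3 = 0.0456
P(wheat | x) = 0.0624 / 0.108 ≈ 0.5778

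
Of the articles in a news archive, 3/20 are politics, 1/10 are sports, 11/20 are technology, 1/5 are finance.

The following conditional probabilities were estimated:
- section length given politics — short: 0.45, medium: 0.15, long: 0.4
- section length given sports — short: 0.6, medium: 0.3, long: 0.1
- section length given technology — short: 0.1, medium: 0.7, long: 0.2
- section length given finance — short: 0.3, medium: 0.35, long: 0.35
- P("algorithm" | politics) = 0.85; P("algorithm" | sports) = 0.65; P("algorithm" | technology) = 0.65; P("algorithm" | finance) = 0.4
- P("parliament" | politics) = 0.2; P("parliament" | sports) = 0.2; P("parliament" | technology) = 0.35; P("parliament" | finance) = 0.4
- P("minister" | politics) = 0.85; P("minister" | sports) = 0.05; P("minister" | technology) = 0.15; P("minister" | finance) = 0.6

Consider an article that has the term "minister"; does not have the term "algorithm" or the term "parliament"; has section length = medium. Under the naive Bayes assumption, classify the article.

politics: 0.15 × 0.15 × (1−0.85) × (1−0.2) × 0.85 = 0.002295
sports: 0.1 × 0.3 × (1−0.65) × (1−0.2) × 0.05 = 0.00042
technology: 0.55 × 0.7 × (1−0.65) × (1−0.35) × 0.15 = 0.013138125
finance: 0.2 × 0.35 × (1−0.4) × (1−0.4) × 0.6 = 0.01512
Highest score → finance.

finance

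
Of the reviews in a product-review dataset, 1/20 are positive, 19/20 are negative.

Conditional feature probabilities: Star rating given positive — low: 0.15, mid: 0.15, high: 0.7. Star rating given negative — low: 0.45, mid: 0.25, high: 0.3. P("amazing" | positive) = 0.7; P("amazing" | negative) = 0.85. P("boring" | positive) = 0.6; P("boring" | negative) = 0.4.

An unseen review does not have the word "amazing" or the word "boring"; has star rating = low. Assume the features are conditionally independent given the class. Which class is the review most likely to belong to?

positive: 0.05 × 0.15 × (1−0.7) × (1−0.6) = 0.0009
negative: 0.95 × 0.45 × (1−0.85) × (1−0.4) = 0.038475
Highest score → negative.

negative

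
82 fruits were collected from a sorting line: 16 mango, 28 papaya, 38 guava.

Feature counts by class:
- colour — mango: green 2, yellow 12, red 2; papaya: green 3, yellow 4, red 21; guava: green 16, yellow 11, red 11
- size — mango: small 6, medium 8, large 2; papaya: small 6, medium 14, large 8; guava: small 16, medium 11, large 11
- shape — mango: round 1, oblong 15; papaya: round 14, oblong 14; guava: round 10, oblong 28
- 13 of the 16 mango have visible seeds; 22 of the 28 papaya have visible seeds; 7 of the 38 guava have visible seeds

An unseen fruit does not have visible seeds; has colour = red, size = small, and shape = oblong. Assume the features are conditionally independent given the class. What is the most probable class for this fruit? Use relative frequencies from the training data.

mango: (16/82) × (2/16) × (6/16) × (15/16) × (3/16) ≈ 0.00160776
papaya: (28/82) × (21/28) × (6/28) × (14/28) × (6/28) ≈ 0.00587979
guava: (38/82) × (11/38) × (16/38) × (28/38) × (31/38) ≈ 0.0339522
Highest score → guava.

guava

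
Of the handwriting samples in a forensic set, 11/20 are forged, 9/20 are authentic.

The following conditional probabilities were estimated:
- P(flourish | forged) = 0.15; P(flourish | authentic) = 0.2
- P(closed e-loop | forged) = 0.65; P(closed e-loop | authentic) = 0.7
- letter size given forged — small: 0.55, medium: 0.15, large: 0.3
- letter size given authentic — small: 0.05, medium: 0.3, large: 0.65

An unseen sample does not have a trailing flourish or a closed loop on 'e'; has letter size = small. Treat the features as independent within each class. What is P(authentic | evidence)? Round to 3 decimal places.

forged: 0.55 × (1−0.15) × (1−0.65) × 0.55 = 0.08999375
authentic: 0.45 × (1−0.2) × (1−0.7) × 0.05 = 0.0054
P(authentic | x) = 0.0054 / 0.09539375 ≈ 0.057

0.057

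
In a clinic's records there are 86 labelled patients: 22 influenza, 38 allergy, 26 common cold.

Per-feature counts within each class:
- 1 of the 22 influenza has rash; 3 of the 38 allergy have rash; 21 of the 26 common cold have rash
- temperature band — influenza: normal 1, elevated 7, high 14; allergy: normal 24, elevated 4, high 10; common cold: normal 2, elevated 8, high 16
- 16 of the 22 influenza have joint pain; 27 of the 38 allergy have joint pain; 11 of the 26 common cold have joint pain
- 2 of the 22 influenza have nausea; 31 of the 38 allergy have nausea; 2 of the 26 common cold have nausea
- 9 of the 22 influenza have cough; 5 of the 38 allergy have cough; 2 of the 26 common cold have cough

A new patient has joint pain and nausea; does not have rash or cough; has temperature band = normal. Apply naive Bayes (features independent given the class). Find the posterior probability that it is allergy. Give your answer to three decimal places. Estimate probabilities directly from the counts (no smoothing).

influenza: (22/86) × (21/22) × (1/22) × (16/22) × (2/22) × (13/22) ≈ 0.000433634
allergy: (38/86) × (35/38) × (24/38) × (27/38) × (31/38) × (33/38) ≈ 0.129386
common cold: (26/86) × (5/26) × (2/26) × (11/26) × (2/26) × (24/26) ≈ 0.000134351
P(allergy | x) = 0.129386 / 0.129953985 ≈ 0.996

0.996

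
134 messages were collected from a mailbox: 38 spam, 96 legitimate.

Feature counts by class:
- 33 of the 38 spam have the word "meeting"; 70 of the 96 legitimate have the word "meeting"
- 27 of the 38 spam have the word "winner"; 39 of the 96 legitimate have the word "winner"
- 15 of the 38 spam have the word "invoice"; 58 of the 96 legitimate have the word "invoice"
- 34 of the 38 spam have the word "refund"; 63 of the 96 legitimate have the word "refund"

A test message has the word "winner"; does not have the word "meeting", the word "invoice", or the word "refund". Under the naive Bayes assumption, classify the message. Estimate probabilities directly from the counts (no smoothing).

legitimate

spam: (38/134) × (5/38) × (27/38) × (23/38) × (4/38) ≈ 0.00168914
legitimate: (96/134) × (26/96) × (39/96) × (38/96) × (33/96) ≈ 0.0107255
Highest score → legitimate.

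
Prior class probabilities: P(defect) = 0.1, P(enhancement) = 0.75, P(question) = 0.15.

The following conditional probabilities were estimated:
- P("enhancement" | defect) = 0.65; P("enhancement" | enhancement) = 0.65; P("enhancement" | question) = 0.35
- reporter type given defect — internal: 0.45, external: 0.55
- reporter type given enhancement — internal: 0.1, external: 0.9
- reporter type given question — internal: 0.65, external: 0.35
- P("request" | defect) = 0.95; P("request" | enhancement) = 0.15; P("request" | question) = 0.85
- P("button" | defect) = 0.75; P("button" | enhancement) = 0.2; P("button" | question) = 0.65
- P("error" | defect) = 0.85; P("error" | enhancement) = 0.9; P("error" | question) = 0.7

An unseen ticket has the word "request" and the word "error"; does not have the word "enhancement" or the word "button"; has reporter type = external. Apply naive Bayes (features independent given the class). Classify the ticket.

defect: 0.1 × (1−0.65) × 0.55 × 0.95 × (1−0.75) × 0.85 = 0.00388609375
enhancement: 0.75 × (1−0.65) × 0.9 × 0.15 × (1−0.2) × 0.9 = 0.025515
question: 0.15 × (1−0.35) × 0.35 × 0.85 × (1−0.65) × 0.7 = 0.00710653125
Highest score → enhancement.

enhancement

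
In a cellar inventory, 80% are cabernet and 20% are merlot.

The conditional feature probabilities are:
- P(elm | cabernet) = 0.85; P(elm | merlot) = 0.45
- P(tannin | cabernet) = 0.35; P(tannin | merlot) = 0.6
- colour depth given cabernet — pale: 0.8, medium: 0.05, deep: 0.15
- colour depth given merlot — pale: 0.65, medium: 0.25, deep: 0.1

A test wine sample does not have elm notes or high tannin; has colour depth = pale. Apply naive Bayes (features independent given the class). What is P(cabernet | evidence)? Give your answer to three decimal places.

0.686

cabernet: 0.8 × (1−0.85) × (1−0.35) × 0.8 = 0.0624
merlot: 0.2 × (1−0.45) × (1−0.6) × 0.65 = 0.0286
P(cabernet | x) = 0.0624 / 0.091 ≈ 0.686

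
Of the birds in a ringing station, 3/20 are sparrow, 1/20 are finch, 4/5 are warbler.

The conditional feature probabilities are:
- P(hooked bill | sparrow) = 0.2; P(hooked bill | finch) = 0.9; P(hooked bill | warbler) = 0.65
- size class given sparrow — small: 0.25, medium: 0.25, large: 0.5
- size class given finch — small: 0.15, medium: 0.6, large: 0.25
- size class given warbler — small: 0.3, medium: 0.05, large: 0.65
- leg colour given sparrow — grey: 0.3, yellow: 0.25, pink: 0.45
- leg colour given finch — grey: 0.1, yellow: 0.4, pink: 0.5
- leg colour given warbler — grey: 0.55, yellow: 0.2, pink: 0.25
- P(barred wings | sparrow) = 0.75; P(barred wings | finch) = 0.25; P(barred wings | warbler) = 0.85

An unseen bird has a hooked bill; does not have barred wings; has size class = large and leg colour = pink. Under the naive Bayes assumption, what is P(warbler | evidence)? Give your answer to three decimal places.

sparrow: 0.15 × 0.2 × 0.5 × 0.45 × (1−0.75) = 0.0016875
finch: 0.05 × 0.9 × 0.25 × 0.5 × (1−0.25) = 0.00421875
warbler: 0.8 × 0.65 × 0.65 × 0.25 × (1−0.85) = 0.012675
P(warbler | x) = 0.012675 / 0.01858125 ≈ 0.682

0.682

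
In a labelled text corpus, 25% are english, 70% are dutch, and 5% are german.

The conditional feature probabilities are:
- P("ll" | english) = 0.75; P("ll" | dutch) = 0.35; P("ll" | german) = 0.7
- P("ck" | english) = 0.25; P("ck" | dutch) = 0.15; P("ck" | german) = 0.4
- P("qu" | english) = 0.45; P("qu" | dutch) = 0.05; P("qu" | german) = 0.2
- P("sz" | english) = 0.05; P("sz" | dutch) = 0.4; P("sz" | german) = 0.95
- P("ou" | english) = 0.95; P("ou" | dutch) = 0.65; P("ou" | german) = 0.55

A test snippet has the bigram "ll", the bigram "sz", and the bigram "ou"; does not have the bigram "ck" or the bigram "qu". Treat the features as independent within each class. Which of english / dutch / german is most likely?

english: 0.25 × 0.75 × (1−0.25) × (1−0.45) × 0.05 × 0.95 = 0.003673828125
dutch: 0.7 × 0.35 × (1−0.15) × (1−0.05) × 0.4 × 0.65 = 0.05143775
german: 0.05 × 0.7 × (1−0.4) × (1−0.2) × 0.95 × 0.55 = 0.008778
Highest score → dutch.

dutch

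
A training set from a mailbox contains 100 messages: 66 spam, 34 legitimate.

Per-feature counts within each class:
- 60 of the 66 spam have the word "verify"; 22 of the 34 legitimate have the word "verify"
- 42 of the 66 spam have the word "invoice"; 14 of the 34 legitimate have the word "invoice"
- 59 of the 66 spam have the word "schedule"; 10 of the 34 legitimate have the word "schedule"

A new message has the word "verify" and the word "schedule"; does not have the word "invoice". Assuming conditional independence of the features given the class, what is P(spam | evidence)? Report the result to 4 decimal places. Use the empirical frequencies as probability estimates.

spam: (66/100) × (60/66) × (24/66) × (59/66) ≈ 0.195041
legitimate: (34/100) × (22/34) × (20/34) × (10/34) ≈ 0.0380623
P(spam | x) = 0.195041 / 0.2331033 ≈ 0.8367

0.8367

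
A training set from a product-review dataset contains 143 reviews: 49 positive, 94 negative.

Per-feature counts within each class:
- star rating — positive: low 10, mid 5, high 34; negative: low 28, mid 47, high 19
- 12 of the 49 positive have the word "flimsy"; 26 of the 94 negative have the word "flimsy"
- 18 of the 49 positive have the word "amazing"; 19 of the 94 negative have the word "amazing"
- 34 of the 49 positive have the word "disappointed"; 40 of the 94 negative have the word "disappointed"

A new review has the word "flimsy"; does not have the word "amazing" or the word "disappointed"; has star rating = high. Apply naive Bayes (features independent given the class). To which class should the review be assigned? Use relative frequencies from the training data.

negative

positive: (49/143) × (34/49) × (12/49) × (31/49) × (15/49) ≈ 0.0112769
negative: (94/143) × (19/94) × (26/94) × (75/94) × (54/94) ≈ 0.0168447
Highest score → negative.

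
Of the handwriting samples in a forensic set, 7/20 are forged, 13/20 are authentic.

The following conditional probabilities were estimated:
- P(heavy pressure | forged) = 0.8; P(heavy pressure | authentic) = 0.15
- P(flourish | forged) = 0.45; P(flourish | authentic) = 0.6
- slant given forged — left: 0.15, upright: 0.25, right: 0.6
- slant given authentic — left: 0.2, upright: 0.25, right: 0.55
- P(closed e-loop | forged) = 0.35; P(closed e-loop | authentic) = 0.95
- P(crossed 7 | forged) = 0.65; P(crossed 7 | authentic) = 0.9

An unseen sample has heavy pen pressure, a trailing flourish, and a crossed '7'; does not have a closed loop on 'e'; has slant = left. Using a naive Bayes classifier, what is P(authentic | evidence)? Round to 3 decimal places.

forged: 0.35 × 0.8 × 0.45 × 0.15 × (1−0.35) × 0.65 = 0.00798525
authentic: 0.65 × 0.15 × 0.6 × 0.2 × (1−0.95) × 0.9 = 0.0005265
P(authentic | x) = 0.0005265 / 0.00851175 ≈ 0.062

0.062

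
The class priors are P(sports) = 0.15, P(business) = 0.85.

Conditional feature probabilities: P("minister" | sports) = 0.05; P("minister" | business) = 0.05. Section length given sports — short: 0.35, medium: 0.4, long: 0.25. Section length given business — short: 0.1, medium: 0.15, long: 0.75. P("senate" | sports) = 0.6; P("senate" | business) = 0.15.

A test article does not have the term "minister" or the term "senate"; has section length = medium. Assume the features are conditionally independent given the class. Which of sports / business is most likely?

business

sports: 0.15 × (1−0.05) × 0.4 × (1−0.6) = 0.0228
business: 0.85 × (1−0.05) × 0.15 × (1−0.15) = 0.10295625
Highest score → business.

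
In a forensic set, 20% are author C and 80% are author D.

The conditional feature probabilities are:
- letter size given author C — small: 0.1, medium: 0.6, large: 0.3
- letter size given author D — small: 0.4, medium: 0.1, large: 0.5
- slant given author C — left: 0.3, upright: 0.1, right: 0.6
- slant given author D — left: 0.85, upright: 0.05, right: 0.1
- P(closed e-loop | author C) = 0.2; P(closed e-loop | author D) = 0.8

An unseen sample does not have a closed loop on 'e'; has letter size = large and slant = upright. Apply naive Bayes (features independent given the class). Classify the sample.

author C: 0.2 × 0.3 × 0.1 × (1−0.2) = 0.0048
author D: 0.8 × 0.5 × 0.05 × (1−0.8) = 0.004
Highest score → author C.

author C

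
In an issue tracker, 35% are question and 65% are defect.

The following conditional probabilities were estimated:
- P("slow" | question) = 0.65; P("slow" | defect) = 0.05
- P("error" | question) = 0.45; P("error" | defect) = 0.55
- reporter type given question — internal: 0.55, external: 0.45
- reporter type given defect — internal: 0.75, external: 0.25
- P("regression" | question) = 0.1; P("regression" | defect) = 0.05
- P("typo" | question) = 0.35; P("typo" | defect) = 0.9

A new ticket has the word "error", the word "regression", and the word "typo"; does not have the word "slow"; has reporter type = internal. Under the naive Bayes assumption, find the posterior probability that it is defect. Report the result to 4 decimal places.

0.9153

question: 0.35 × (1−0.65) × 0.45 × 0.55 × 0.1 × 0.35 = 0.00106115625
defect: 0.65 × (1−0.05) × 0.55 × 0.75 × 0.05 × 0.9 = 0.01146234375
P(defect | x) = 0.01146234375 / 0.0125235 ≈ 0.9153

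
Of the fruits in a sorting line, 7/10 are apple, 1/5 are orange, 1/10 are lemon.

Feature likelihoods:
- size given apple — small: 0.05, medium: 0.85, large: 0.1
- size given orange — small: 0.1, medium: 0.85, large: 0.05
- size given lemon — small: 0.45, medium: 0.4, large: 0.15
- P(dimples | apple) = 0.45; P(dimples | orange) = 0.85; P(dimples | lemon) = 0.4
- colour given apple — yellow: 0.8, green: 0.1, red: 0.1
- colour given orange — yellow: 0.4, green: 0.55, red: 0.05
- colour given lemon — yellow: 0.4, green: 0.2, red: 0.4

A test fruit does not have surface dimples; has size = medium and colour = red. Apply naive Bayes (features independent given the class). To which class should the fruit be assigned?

apple: 0.7 × 0.85 × (1−0.45) × 0.1 = 0.032725
orange: 0.2 × 0.85 × (1−0.85) × 0.05 = 0.001275
lemon: 0.1 × 0.4 × (1−0.4) × 0.4 = 0.0096
Highest score → apple.

apple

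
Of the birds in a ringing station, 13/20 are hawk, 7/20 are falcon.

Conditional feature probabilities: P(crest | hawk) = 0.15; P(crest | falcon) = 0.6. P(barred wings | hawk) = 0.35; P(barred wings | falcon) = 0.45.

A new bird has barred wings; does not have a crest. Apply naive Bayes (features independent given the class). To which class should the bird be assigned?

hawk: 0.65 × (1−0.15) × 0.35 = 0.193375
falcon: 0.35 × (1−0.6) × 0.45 = 0.063
Highest score → hawk.

hawk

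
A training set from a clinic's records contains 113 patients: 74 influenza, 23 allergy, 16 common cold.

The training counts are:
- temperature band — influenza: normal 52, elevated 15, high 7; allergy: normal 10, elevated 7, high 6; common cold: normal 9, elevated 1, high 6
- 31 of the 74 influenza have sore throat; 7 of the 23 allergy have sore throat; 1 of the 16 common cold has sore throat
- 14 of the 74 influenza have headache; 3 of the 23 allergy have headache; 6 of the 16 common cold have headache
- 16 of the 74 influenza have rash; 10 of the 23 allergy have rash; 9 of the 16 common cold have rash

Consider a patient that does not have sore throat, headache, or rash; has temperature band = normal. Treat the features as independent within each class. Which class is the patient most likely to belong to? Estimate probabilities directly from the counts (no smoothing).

influenza

influenza: (74/113) × (52/74) × (43/74) × (60/74) × (58/74) ≈ 0.169933
allergy: (23/113) × (10/23) × (16/23) × (20/23) × (13/23) ≈ 0.0302574
common cold: (16/113) × (9/16) × (15/16) × (10/16) × (7/16) ≈ 0.0204171
Highest score → influenza.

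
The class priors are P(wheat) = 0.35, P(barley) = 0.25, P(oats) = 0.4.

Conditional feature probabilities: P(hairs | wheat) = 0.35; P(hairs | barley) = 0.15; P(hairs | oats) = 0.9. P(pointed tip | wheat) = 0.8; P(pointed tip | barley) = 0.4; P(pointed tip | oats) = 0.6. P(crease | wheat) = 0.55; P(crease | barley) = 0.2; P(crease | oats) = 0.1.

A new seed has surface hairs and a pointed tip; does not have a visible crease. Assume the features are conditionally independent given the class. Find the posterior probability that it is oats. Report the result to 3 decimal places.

wheat: 0.35 × 0.35 × 0.8 × (1−0.55) = 0.0441
barley: 0.25 × 0.15 × 0.4 × (1−0.2) = 0.012
oats: 0.4 × 0.9 × 0.6 × (1−0.1) = 0.1944
P(oats | x) = 0.1944 / 0.2505 ≈ 0.776

0.776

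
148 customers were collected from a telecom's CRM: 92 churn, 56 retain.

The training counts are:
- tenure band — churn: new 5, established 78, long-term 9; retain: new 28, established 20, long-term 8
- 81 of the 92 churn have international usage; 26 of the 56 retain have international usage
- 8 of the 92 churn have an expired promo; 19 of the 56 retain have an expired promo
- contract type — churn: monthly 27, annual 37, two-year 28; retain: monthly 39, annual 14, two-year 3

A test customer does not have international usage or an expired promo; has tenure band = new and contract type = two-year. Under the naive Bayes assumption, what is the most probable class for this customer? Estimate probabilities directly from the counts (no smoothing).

retain

churn: (92/148) × (5/92) × (11/92) × (84/92) × (28/92) ≈ 0.00112247
retain: (56/148) × (28/56) × (30/56) × (37/56) × (3/56) ≈ 0.00358737
Highest score → retain.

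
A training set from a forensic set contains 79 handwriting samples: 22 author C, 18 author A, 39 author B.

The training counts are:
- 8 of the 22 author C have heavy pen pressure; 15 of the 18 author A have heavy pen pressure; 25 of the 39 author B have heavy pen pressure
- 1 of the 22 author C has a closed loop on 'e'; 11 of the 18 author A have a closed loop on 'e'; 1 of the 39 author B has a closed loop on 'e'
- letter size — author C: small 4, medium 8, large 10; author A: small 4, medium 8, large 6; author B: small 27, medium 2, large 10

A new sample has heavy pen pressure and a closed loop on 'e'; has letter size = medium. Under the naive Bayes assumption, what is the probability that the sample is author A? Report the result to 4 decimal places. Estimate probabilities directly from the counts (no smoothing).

0.9611

author C: (22/79) × (8/22) × (1/22) × (8/22) ≈ 0.00167382
author A: (18/79) × (15/18) × (11/18) × (8/18) ≈ 0.0515706
author B: (39/79) × (25/39) × (1/39) × (2/39) ≈ 0.000416115
P(author A | x) = 0.0515706 / 0.053660535 ≈ 0.9611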